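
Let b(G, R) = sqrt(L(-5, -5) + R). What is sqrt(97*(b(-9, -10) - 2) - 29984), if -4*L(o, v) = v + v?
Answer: sqrt(-120712 + 194*I*sqrt(30))/2 ≈ 0.76458 + 173.72*I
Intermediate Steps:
L(o, v) = -v/2 (L(o, v) = -(v + v)/4 = -v/2)
b(G, R) = sqrt(5/2 + R) (b(G, R) = sqrt(-1/2*(-5) + R) = sqrt(5/2 + R))
sqrt(97*(b(-9, -10) - 2) - 29984) = sqrt(97*(sqrt(10 + 4*(-10))/2 - 2) - 29984) = sqrt(97*(sqrt(10 - 40)/2 - 2) - 29984) = sqrt(97*(sqrt(-30)/2 - 2) - 29984) = sqrt(97*((I*sqrt(30))/2 - 2) - 29984) = sqrt(97*(I*sqrt(30)/2 - 2) - 29984) = sqrt(97*(-2 + I*sqrt(30)/2) - 29984) = sqrt((-194 + 97*I*sqrt(30)/2) - 29984) = sqrt(-30178 + 97*I*sqrt(30)/2)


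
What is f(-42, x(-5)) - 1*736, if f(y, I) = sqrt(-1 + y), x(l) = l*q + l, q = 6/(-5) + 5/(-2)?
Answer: -736 + I*sqrt(43) ≈ -736.0 + 6.5574*I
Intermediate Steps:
q = -37/10 (q = 6*(-1/5) + 5*(-1/2) = -6/5 - 5/2 = -37/10 ≈ -3.7000)
x(l) = -27*l/10 (x(l) = l*(-37/10) + l = -37*l/10 + l = -27*l/10)
f(-42, x(-5)) - 1*736 = sqrt(-1 - 42) - 1*736 = sqrt(-43) - 736 = I*sqrt(43) - 736 = -736 + I*sqrt(43)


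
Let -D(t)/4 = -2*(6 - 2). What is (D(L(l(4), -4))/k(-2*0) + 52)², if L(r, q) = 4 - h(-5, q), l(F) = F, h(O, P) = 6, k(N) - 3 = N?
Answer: 35344/9 ≈ 3927.1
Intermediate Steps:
k(N) = 3 + N
L(r, q) = -2 (L(r, q) = 4 - 1*6 = 4 - 6 = -2)
D(t) = 32 (D(t) = -(-8)*(6 - 2) = -(-8)*4 = -4*(-8) = 32)
(D(L(l(4), -4))/k(-2*0) + 52)² = (32/(3 - 2*0) + 52)² = (32/(3 + 0) + 52)² = (32/3 + 52)² = (188/3)² = 35344/9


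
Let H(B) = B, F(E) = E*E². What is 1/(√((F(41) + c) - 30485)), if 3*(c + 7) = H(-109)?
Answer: √345534/115178 ≈ 0.0051036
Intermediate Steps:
F(E) = E³
c = -130/3 (c = -7 + (⅓)*(-109) = -7 - 109/3 = -130/3 ≈ -43.333)
1/(√((F(41) + c) - 30485)) = 1/(√((41³ - 130/3) - 30485)) = 1/(√((68921 - 130/3) - 30485)) = 1/(√(206633/3 - 30485)) = 1/(√(115178/3)) = 1/(√345534/3) = √345534/115178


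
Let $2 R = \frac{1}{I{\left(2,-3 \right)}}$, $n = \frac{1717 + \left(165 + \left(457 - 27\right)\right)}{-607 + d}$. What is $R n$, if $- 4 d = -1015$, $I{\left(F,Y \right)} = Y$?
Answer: $\frac{4624}{4239} \approx 1.0908$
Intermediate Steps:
$d = \frac{1015}{4}$ ($d = \left(- \frac{1}{4}\right) \left(-1015\right) = \frac{1015}{4} \approx 253.75$)
$n = - \frac{9248}{1413}$ ($n = \frac{1717 + \left(165 + \left(457 - 27\right)\right)}{-607 + \frac{1015}{4}} = \frac{1717 + \left(165 + \left(457 - 27\right)\right)}{- \frac{1413}{4}} = \left(1717 + \left(165 + 430\right)\right) \left(- \frac{4}{1413}\right) = \left(1717 + 595\right) \left(- \frac{4}{1413}\right) = 2312 \left(- \frac{4}{1413}\right) = - \frac{9248}{1413} \approx -6.5449$)
$R = - \frac{1}{6}$ ($R = \frac{1}{2 \left(-3\right)} = \frac{1}{2} \left(- \frac{1}{3}\right) = - \frac{1}{6} \approx -0.16667$)
$R n = \left(- \frac{1}{6}\right) \left(- \frac{9248}{1413}\right) = \frac{4624}{4239}$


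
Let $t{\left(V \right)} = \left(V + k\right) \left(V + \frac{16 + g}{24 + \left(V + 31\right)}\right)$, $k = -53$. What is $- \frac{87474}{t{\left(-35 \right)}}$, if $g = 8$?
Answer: $- \frac{218685}{7436} \approx -29.409$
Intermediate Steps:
$t{\left(V \right)} = \left(-53 + V\right) \left(V + \frac{24}{55 + V}\right)$ ($t{\left(V \right)} = \left(V - 53\right) \left(V + \frac{16 + 8}{24 + \left(V + 31\right)}\right) = \left(-53 + V\right) \left(V + \frac{24}{24 + \left(31 + V\right)}\right) = \left(-53 + V\right) \left(V + \frac{24}{55 + V}\right)$)
$- \frac{87474}{t{\left(-35 \right)}} = - \frac{87474}{\frac{1}{55 - 35} \left(-1272 + \left(-35\right)^{3} - -101185 + 2 \left(-35\right)^{2}\right)} = - \frac{87474}{\frac{1}{20} \left(-1272 - 42875 + 101185 + 2 \cdot 1225\right)} = - \frac{87474}{\frac{1}{20} \left(-1272 - 42875 + 101185 + 2450\right)} = - \frac{87474}{\frac{1}{20} \cdot 59488} = - \frac{87474}{\frac{14872}{5}} = \left(-87474\right) \frac{5}{14872} = - \frac{218685}{7436}$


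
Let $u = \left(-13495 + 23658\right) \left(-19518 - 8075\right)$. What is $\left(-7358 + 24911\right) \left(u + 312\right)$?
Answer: $-4922341221891$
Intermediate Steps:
$u = -280427659$ ($u = 10163 \left(-27593\right) = -280427659$)
$\left(-7358 + 24911\right) \left(u + 312\right) = \left(-7358 + 24911\right) \left(-280427659 + 312\right) = 17553 \left(-280427347\right) = -4922341221891$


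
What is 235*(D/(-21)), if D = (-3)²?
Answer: -705/7 ≈ -100.71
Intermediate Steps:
D = 9
235*(D/(-21)) = 235*(9/(-21)) = 235*(9*(-1/21)) = 235*(-3/7) = -705/7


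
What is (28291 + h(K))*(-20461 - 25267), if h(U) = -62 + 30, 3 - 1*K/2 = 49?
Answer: -1292227552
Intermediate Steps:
K = -92 (K = 6 - 2*49 = 6 - 98 = -92)
h(U) = -32
(28291 + h(K))*(-20461 - 25267) = (28291 - 32)*(-20461 - 25267) = 28259*(-45728) = -1292227552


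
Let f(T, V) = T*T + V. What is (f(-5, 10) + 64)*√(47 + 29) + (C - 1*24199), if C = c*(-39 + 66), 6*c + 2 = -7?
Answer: -48479/2 + 198*√19 ≈ -23376.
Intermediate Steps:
c = -3/2 (c = -⅓ + (⅙)*(-7) = -⅓ - 7/6 = -3/2 ≈ -1.5000)
f(T, V) = V + T² (f(T, V) = T² + V = V + T²)
C = -81/2 (C = -3*(-39 + 66)/2 = -3/2*27 = -81/2 ≈ -40.500)
(f(-5, 10) + 64)*√(47 + 29) + (C - 1*24199) = ((10 + (-5)²) + 64)*√(47 + 29) + (-81/2 - 1*24199) = ((10 + 25) + 64)*√76 + (-81/2 - 24199) = (35 + 64)*(2*√19) - 48479/2 = 99*(2*√19) - 48479/2 = 198*√19 - 48479/2 = -48479/2 + 198*√19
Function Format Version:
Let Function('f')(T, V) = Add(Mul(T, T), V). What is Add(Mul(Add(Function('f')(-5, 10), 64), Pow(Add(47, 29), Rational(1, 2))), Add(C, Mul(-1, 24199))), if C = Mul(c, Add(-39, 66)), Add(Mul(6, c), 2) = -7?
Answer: Add(Rational(-48479, 2), Mul(198, Pow(19, Rational(1, 2)))) ≈ -23376.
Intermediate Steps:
c = Rational(-3, 2) (c = Add(Rational(-1, 3), Mul(Rational(1, 6), -7)) = Add(Rational(-1, 3), Rational(-7, 6)) = Rational(-3, 2) ≈ -1.5000)
Function('f')(T, V) = Add(V, Pow(T, 2)) (Function('f')(T, V) = Add(Pow(T, 2), V) = Add(V, Pow(T, 2)))
C = Rational(-81, 2) (C = Mul(Rational(-3, 2), Add(-39, 66)) = Mul(Rational(-3, 2), 27) = Rational(-81, 2) ≈ -40.500)
Add(Mul(Add(Function('f')(-5, 10), 64), Pow(Add(47, 29), Rational(1, 2))), Add(C, Mul(-1, 24199))) = Add(Mul(Add(Add(10, Pow(-5, 2)), 64), Pow(Add(47, 29), Rational(1, 2))), Add(Rational(-81, 2), Mul(-1, 24199))) = Add(Mul(Add(Add(10, 25), 64), Pow(76, Rational(1, 2))), Add(Rational(-81, 2), -24199)) = Add(Mul(Add(35, 64), Mul(2, Pow(19, Rational(1, 2)))), Rational(-48479, 2)) = Add(Mul(99, Mul(2, Pow(19, Rational(1, 2)))), Rational(-48479, 2)) = Add(Mul(198, Pow(19, Rational(1, 2))), Rational(-48479, 2)) = Add(Rational(-48479, 2), Mul(198, Pow(19, Rational(1, 2))))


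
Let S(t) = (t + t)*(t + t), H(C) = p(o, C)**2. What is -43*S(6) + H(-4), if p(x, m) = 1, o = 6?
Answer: -6191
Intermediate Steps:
H(C) = 1 (H(C) = 1**2 = 1)
S(t) = 4*t**2 (S(t) = (2*t)*(2*t) = 4*t**2)
-43*S(6) + H(-4) = -172*6**2 + 1 = -172*36 + 1 = -43*144 + 1 = -6192 + 1 = -6191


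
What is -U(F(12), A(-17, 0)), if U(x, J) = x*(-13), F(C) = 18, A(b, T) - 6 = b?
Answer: 234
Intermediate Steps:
A(b, T) = 6 + b
U(x, J) = -13*x
-U(F(12), A(-17, 0)) = -(-13)*18 = -1*(-234) = 234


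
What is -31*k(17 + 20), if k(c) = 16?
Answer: -496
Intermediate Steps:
-31*k(17 + 20) = -31*16 = -496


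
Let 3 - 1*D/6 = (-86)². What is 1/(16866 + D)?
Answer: -1/27492 ≈ -3.6374e-5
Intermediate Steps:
D = -44358 (D = 18 - 6*(-86)² = 18 - 6*7396 = 18 - 44376 = -44358)
1/(16866 + D) = 1/(16866 - 44358) = 1/(-27492) = -1/27492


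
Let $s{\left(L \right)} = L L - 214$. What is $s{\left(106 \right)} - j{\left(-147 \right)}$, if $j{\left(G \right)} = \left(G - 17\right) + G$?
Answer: $11333$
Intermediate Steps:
$s{\left(L \right)} = -214 + L^{2}$ ($s{\left(L \right)} = L^{2} - 214 = -214 + L^{2}$)
$j{\left(G \right)} = -17 + 2 G$ ($j{\left(G \right)} = \left(-17 + G\right) + G = -17 + 2 G$)
$s{\left(106 \right)} - j{\left(-147 \right)} = \left(-214 + 106^{2}\right) - \left(-17 + 2 \left(-147\right)\right) = \left(-214 + 11236\right) - \left(-17 - 294\right) = 11022 - -311 = 11022 + 311 = 11333$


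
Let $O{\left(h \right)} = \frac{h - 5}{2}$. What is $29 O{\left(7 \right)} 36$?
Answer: $1044$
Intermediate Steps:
$O{\left(h \right)} = - \frac{5}{2} + \frac{h}{2}$ ($O{\left(h \right)} = \left(h - 5\right) \frac{1}{2} = \left(-5 + h\right) \frac{1}{2} = - \frac{5}{2} + \frac{h}{2}$)
$29 O{\left(7 \right)} 36 = 29 \left(- \frac{5}{2} + \frac{1}{2} \cdot 7\right) 36 = 29 \left(- \frac{5}{2} + \frac{7}{2}\right) 36 = 29 \cdot 1 \cdot 36 = 29 \cdot 36 = 1044$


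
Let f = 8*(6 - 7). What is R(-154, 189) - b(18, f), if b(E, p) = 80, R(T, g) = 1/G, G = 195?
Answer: -15599/195 ≈ -79.995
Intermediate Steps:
f = -8 (f = 8*(-1) = -8)
R(T, g) = 1/195
R(-154, 189) - b(18, f) = 1/195 - 1*80 = 1/195 - 80 = -15599/195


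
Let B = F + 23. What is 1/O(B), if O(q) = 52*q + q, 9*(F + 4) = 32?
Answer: 9/10759 ≈ 0.00083651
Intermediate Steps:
F = -4/9 (F = -4 + (⅑)*32 = -4 + 32/9 = -4/9 ≈ -0.44444)
B = 203/9 (B = -4/9 + 23 = 203/9 ≈ 22.556)
O(q) = 53*q
1/O(B) = 1/(53*(203/9)) = 1/(10759/9) = 9/10759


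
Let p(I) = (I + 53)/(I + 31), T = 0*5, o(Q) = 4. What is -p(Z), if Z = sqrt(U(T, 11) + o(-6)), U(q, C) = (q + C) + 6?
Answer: -811/470 + 11*sqrt(21)/470 ≈ -1.6183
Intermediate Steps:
T = 0
U(q, C) = 6 + C + q (U(q, C) = (C + q) + 6 = 6 + C + q)
Z = sqrt(21) (Z = sqrt((6 + 11 + 0) + 4) = sqrt(17 + 4) = sqrt(21) ≈ 4.5826)
p(I) = (53 + I)/(31 + I)
-p(Z) = -(53 + sqrt(21))/(31 + sqrt(21))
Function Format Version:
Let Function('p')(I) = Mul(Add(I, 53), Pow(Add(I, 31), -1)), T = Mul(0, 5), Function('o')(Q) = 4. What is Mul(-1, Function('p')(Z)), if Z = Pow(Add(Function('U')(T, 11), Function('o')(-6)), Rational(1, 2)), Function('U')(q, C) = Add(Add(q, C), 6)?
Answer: Add(Rational(-811, 470), Mul(Rational(11, 470), Pow(21, Rational(1, 2)))) ≈ -1.6183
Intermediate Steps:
T = 0
Function('U')(q, C) = Add(6, C, q) (Function('U')(q, C) = Add(Add(C, q), 6) = Add(6, C, q))
Z = Pow(21, Rational(1, 2)) (Z = Pow(Add(Add(6, 11, 0), 4), Rational(1, 2)) = Pow(Add(17, 4), Rational(1, 2)) = Pow(21, Rational(1, 2)) ≈ 4.5826)
Function('p')(I) = Mul(Pow(Add(31, I), -1), Add(53, I)) (Function('p')(I) = Mul(Add(53, I), Pow(Add(31, I), -1)) = Mul(Pow(Add(31, I), -1), Add(53, I)))
Mul(-1, Function('p')(Z)) = Mul(-1, Mul(Pow(Add(31, Pow(21, Rational(1, 2))), -1), Add(53, Pow(21, Rational(1, 2))))) = Mul(-1, Pow(Add(31, Pow(21, Rational(1, 2))), -1), Add(53, Pow(21, Rational(1, 2))))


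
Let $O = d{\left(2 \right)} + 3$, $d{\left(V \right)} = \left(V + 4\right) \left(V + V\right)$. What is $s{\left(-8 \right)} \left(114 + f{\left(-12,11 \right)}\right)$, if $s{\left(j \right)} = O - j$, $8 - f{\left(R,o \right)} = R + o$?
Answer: $4305$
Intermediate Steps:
$f{\left(R,o \right)} = 8 - R - o$ ($f{\left(R,o \right)} = 8 - \left(R + o\right) = 8 - R - o$)
$d{\left(V \right)} = 2 V \left(4 + V\right)$ ($d{\left(V \right)} = \left(4 + V\right) 2 V = 2 V \left(4 + V\right)$)
$O = 27$ ($O = 2 \cdot 2 \left(4 + 2\right) + 3 = 2 \cdot 2 \cdot 6 + 3 = 24 + 3 = 27$)
$s{\left(j \right)} = 27 - j$
$s{\left(-8 \right)} \left(114 + f{\left(-12,11 \right)}\right) = \left(27 - -8\right) \left(114 - -9\right) = \left(27 + 8\right) \left(114 + \left(8 + 12 - 11\right)\right) = 35 \left(114 + 9\right) = 35 \cdot 123 = 4305$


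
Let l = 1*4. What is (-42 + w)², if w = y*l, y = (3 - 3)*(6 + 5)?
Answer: 1764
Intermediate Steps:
l = 4
y = 0 (y = 0*11 = 0)
w = 0 (w = 0*4 = 0)
(-42 + w)² = (-42 + 0)² = (-42)² = 1764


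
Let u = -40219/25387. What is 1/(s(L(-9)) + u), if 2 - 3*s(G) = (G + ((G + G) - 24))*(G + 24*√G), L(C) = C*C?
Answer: -76161/1651316524 ≈ -4.6121e-5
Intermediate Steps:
L(C) = C²
u = -40219/25387 (u = -40219*1/25387 = -40219/25387 ≈ -1.5842)
s(G) = ⅔ - (-24 + 3*G)*(G + 24*√G)/3 (s(G) = ⅔ - (G + ((G + G) - 24))*(G + 24*√G)/3 = ⅔ - (G + (2*G - 24))*(G + 24*√G)/3 = ⅔ - (G + (-24 + 2*G))*(G + 24*√G)/3 = ⅔ - (-24 + 3*G)*(G + 24*√G)/3)
1/(s(L(-9)) + u) = 1/((⅔ - ((-9)²)² - 24*((-9)²)^(3/2) + 8*(-9)² + 192*√((-9)²)) - 40219/25387) = 1/((⅔ - 1*81² - 24*81^(3/2) + 8*81 + 192*√81) - 40219/25387) = 1/((⅔ - 1*6561 - 24*729 + 648 + 192*9) - 40219/25387) = 1/((⅔ - 6561 - 17496 + 648 + 1728) - 40219/25387) = 1/(-65041/3 - 40219/25387) = 1/(-1651316524/76161) = -76161/1651316524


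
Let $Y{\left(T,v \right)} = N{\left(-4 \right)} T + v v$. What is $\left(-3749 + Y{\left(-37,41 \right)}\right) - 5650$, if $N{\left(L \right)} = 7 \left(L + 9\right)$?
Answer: $-9013$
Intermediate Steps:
$N{\left(L \right)} = 63 + 7 L$ ($N{\left(L \right)} = 7 \left(9 + L\right) = 63 + 7 L$)
$Y{\left(T,v \right)} = v^{2} + 35 T$ ($Y{\left(T,v \right)} = \left(63 + 7 \left(-4\right)\right) T + v v = \left(63 - 28\right) T + v^{2} = 35 T + v^{2} = v^{2} + 35 T$)
$\left(-3749 + Y{\left(-37,41 \right)}\right) - 5650 = \left(-3749 + \left(41^{2} + 35 \left(-37\right)\right)\right) - 5650 = \left(-3749 + \left(1681 - 1295\right)\right) - 5650 = \left(-3749 + 386\right) - 5650 = -3363 - 5650 = -9013$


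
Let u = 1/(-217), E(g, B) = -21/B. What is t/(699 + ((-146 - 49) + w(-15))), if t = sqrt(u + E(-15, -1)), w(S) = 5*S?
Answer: 2*sqrt(247163)/93093 ≈ 0.010681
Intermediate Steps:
u = -1/217 ≈ -0.0046083
t = 2*sqrt(247163)/217 (t = sqrt(-1/217 - 21/(-1)) = sqrt(-1/217 - 21*(-1)) = sqrt(-1/217 + 21) = sqrt(4556/217) = 2*sqrt(247163)/217 ≈ 4.5821)
t/(699 + ((-146 - 49) + w(-15))) = (2*sqrt(247163)/217)/(699 + ((-146 - 49) + 5*(-15))) = (2*sqrt(247163)/217)/(699 + (-195 - 75)) = (2*sqrt(247163)/217)/(699 - 270) = (2*sqrt(247163)/217)/429 = 2*sqrt(247163)/93093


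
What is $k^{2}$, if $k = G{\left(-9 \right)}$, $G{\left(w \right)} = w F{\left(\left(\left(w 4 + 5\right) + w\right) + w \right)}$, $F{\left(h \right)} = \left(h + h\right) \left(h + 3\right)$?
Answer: $1646087184$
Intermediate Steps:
$F{\left(h \right)} = 2 h \left(3 + h\right)$
$G{\left(w \right)} = 2 w \left(5 + 6 w\right) \left(8 + 6 w\right)$ ($G{\left(w \right)} = w 2 \left(\left(\left(w 4 + 5\right) + w\right) + w\right) \left(3 + \left(\left(\left(w 4 + 5\right) + w\right) + w\right)\right) = w 2 \left(\left(\left(4 w + 5\right) + w\right) + w\right) \left(3 + \left(\left(\left(4 w + 5\right) + w\right) + w\right)\right) = w 2 \left(\left(\left(5 + 4 w\right) + w\right) + w\right) \left(3 + \left(\left(\left(5 + 4 w\right) + w\right) + w\right)\right) = w 2 \left(\left(5 + 5 w\right) + w\right) \left(3 + \left(\left(5 + 5 w\right) + w\right)\right) = w 2 \left(5 + 6 w\right) \left(3 + \left(5 + 6 w\right)\right) = w 2 \left(5 + 6 w\right) \left(8 + 6 w\right) = 2 w \left(5 + 6 w\right) \left(8 + 6 w\right)$)
$k = -40572$ ($k = 4 \left(-9\right) \left(4 + 3 \left(-9\right)\right) \left(5 + 6 \left(-9\right)\right) = 4 \left(-9\right) \left(4 - 27\right) \left(5 - 54\right) = 4 \left(-9\right) \left(-23\right) \left(-49\right) = -40572$)
$k^{2} = \left(-40572\right)^{2} = 1646087184$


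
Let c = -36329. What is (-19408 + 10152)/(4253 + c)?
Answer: 2314/8019 ≈ 0.28856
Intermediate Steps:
(-19408 + 10152)/(4253 + c) = (-19408 + 10152)/(4253 - 36329) = -9256/(-32076) = -9256*(-1/32076) = 2314/8019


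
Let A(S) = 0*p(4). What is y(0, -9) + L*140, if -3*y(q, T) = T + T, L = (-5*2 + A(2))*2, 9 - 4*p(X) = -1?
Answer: -2794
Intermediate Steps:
p(X) = 5/2 (p(X) = 9/4 - ¼*(-1) = 9/4 + ¼ = 5/2)
A(S) = 0 (A(S) = 0*(5/2) = 0)
L = -20 (L = (-5*2 + 0)*2 = (-10 + 0)*2 = -10*2 = -20)
y(q, T) = -2*T/3 (y(q, T) = -(T + T)/3 = -2*T/3)
y(0, -9) + L*140 = -⅔*(-9) - 20*140 = 6 - 2800 = -2794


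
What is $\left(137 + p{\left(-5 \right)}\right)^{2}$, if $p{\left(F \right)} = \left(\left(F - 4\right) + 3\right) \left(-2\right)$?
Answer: $22201$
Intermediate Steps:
$p{\left(F \right)} = 2 - 2 F$ ($p{\left(F \right)} = \left(\left(F - 4\right) + 3\right) \left(-2\right) = \left(\left(-4 + F\right) + 3\right) \left(-2\right) = \left(-1 + F\right) \left(-2\right) = 2 - 2 F$)
$\left(137 + p{\left(-5 \right)}\right)^{2} = \left(137 + \left(2 - -10\right)\right)^{2} = \left(137 + \left(2 + 10\right)\right)^{2} = \left(137 + 12\right)^{2} = 149^{2} = 22201$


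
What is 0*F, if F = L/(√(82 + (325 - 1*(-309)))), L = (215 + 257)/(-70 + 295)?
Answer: 0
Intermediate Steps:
L = 472/225 ≈ 2.0978
F = 236*√179/40275 (F = 472/(225*(√(82 + (325 - 1*(-309))))) = 472/(225*(√(82 + (325 + 309)))) = 472/(225*(√(82 + 634))) = 472/(225*(√716)) = 472/(225*((2*√179))) = 472*(√179/358)/225 = 236*√179/40275 ≈ 0.078398)
0*F = 0*(236*√179/40275) = 0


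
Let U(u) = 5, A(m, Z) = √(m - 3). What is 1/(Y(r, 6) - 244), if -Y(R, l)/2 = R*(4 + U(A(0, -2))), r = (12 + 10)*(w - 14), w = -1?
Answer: 1/5696 ≈ 0.00017556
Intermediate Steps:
A(m, Z) = √(-3 + m)
r = -330 (r = (12 + 10)*(-1 - 14) = 22*(-15) = -330)
Y(R, l) = -18*R (Y(R, l) = -2*R*(4 + 5) = -2*R*9 = -18*R)
1/(Y(r, 6) - 244) = 1/(-18*(-330) - 244) = 1/(5940 - 244) = 1/5696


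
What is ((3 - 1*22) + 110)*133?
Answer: 12103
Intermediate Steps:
((3 - 1*22) + 110)*133 = ((3 - 22) + 110)*133 = (-19 + 110)*133 = 91*133 = 12103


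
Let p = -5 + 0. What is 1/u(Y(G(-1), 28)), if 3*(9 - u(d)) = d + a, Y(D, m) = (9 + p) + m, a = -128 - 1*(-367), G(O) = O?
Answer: -3/244 ≈ -0.012295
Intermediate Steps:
p = -5
a = 239 (a = -128 + 367 = 239)
Y(D, m) = 4 + m (Y(D, m) = (9 - 5) + m = 4 + m)
u(d) = -212/3 - d/3 (u(d) = 9 - (d + 239)/3 = 9 - (239 + d)/3 = 9 + (-239/3 - d/3) = -212/3 - d/3)
1/u(Y(G(-1), 28)) = 1/(-212/3 - (4 + 28)/3) = 1/(-212/3 - ⅓*32) = 1/(-212/3 - 32/3) = 1/(-244/3) = -3/244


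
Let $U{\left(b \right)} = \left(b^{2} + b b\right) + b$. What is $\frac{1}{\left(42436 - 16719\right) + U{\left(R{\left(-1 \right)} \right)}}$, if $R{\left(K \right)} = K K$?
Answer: $\frac{1}{25720} \approx 3.888 \cdot 10^{-5}$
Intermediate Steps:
$R{\left(K \right)} = K^{2}$
$U{\left(b \right)} = b + 2 b^{2}$ ($U{\left(b \right)} = \left(b^{2} + b^{2}\right) + b = 2 b^{2} + b = b + 2 b^{2}$)
$\frac{1}{\left(42436 - 16719\right) + U{\left(R{\left(-1 \right)} \right)}} = \frac{1}{\left(42436 - 16719\right) + \left(-1\right)^{2} \left(1 + 2 \left(-1\right)^{2}\right)} = \frac{1}{25717 + 1 \left(1 + 2 \cdot 1\right)} = \frac{1}{25717 + 1 \left(1 + 2\right)} = \frac{1}{25717 + 1 \cdot 3} = \frac{1}{25717 + 3} = \frac{1}{25720}$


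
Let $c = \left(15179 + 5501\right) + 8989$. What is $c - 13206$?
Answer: $16463$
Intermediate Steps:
$c = 29669$ ($c = 20680 + 8989 = 29669$)
$c - 13206 = 29669 - 13206 = 16463$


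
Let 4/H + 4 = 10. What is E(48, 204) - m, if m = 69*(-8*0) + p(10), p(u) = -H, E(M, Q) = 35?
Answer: 107/3 ≈ 35.667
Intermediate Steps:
H = ⅔ (H = 4/(-4 + 10) = 4/6 = 4*(⅙) = ⅔ ≈ 0.66667)
p(u) = -⅔ (p(u) = -1*⅔ = -⅔)
m = -⅔ (m = 69*(-8*0) - ⅔ = 69*0 - ⅔ = 0 - ⅔ = -⅔ ≈ -0.66667)
E(48, 204) - m = 35 - 1*(-⅔) = 35 + ⅔ = 107/3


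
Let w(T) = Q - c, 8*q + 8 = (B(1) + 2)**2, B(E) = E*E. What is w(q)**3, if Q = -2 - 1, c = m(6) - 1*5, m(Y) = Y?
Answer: -64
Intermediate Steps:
B(E) = E**2
c = 1 (c = 6 - 1*5 = 6 - 5 = 1)
q = 1/8 (q = -1 + (1**2 + 2)**2/8 = -1 + (1 + 2)**2/8 = -1 + (1/8)*3**2 = -1 + (1/8)*9 = -1 + 9/8 = 1/8 ≈ 0.12500)
Q = -3
w(T) = -4 (w(T) = -3 - 1*1 = -3 - 1 = -4)
w(q)**3 = (-4)**3 = -64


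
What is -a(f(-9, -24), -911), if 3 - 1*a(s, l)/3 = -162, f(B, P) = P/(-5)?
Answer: -495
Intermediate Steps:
f(B, P) = -P/5 (f(B, P) = P*(-1/5) = -P/5)
a(s, l) = 495 (a(s, l) = 9 - 3*(-162) = 9 + 486 = 495)
-a(f(-9, -24), -911) = -1*495 = -495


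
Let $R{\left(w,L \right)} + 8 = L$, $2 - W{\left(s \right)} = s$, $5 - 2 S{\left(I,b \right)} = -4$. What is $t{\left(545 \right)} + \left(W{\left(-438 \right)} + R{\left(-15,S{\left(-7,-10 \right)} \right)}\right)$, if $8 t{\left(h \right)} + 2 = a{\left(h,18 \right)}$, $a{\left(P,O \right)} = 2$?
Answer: $\frac{873}{2} \approx 436.5$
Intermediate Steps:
$S{\left(I,b \right)} = \frac{9}{2}$ ($S{\left(I,b \right)} = \frac{5}{2} - -2 = \frac{5}{2} + 2 = \frac{9}{2}$)
$W{\left(s \right)} = 2 - s$
$R{\left(w,L \right)} = -8 + L$
$t{\left(h \right)} = 0$ ($t{\left(h \right)} = - \frac{1}{4} + \frac{1}{8} \cdot 2 = - \frac{1}{4} + \frac{1}{4} = 0$)
$t{\left(545 \right)} + \left(W{\left(-438 \right)} + R{\left(-15,S{\left(-7,-10 \right)} \right)}\right) = 0 + \left(\left(2 - -438\right) + \left(-8 + \frac{9}{2}\right)\right) = 0 + \left(\left(2 + 438\right) - \frac{7}{2}\right) = 0 + \left(440 - \frac{7}{2}\right) = 0 + \frac{873}{2} = \frac{873}{2}$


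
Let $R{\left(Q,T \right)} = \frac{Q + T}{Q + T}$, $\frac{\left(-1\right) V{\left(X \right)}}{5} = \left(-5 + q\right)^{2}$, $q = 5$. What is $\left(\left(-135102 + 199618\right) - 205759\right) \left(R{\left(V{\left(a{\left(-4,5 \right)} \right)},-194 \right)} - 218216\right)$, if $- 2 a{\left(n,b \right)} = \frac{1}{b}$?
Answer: $30821341245$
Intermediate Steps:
$a{\left(n,b \right)} = - \frac{1}{2 b}$
$V{\left(X \right)} = 0$ ($V{\left(X \right)} = - 5 \left(-5 + 5\right)^{2} = - 5 \cdot 0^{2} = \left(-5\right) 0 = 0$)
$R{\left(Q,T \right)} = 1$
$\left(\left(-135102 + 199618\right) - 205759\right) \left(R{\left(V{\left(a{\left(-4,5 \right)} \right)},-194 \right)} - 218216\right) = \left(\left(-135102 + 199618\right) - 205759\right) \left(1 - 218216\right) = \left(64516 - 205759\right) \left(-218215\right) = \left(-141243\right) \left(-218215\right) = 30821341245$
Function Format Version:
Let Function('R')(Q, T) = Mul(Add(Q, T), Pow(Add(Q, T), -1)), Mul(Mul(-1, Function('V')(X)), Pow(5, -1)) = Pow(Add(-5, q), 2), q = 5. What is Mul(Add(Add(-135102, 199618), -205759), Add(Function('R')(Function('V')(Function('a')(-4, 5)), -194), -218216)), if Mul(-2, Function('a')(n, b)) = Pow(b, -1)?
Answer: 30821341245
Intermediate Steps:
Function('a')(n, b) = Mul(Rational(-1, 2), Pow(b, -1))
Function('V')(X) = 0 (Function('V')(X) = Mul(-5, Pow(Add(-5, 5), 2)) = Mul(-5, Pow(0, 2)) = Mul(-5, 0) = 0)
Function('R')(Q, T) = 1
Mul(Add(Add(-135102, 199618), -205759), Add(Function('R')(Function('V')(Function('a')(-4, 5)), -194), -218216)) = Mul(Add(Add(-135102, 199618), -205759), Add(1, -218216)) = Mul(Add(64516, -205759), -218215) = Mul(-141243, -218215) = 30821341245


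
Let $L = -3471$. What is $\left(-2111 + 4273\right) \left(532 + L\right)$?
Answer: $-6354118$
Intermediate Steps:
$\left(-2111 + 4273\right) \left(532 + L\right) = \left(-2111 + 4273\right) \left(532 - 3471\right) = 2162 \left(-2939\right) = -6354118$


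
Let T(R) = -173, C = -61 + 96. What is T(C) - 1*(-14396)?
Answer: 14223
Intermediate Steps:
C = 35
T(C) - 1*(-14396) = -173 - 1*(-14396) = -173 + 14396 = 14223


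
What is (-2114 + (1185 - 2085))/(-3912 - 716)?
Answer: 1507/2314 ≈ 0.65125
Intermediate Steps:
(-2114 + (1185 - 2085))/(-3912 - 716) = (-2114 - 900)/(-4628) = -3014*(-1/4628) = 1507/2314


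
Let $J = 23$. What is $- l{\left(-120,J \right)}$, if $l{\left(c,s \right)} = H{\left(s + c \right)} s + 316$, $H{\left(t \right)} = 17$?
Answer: $-707$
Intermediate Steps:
$l{\left(c,s \right)} = 316 + 17 s$ ($l{\left(c,s \right)} = 17 s + 316 = 316 + 17 s$)
$- l{\left(-120,J \right)} = - (316 + 17 \cdot 23) = - (316 + 391) = \left(-1\right) 707 = -707$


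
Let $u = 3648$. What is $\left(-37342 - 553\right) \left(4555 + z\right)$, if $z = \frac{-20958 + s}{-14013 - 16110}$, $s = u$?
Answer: $- \frac{1733412984875}{10041} \approx -1.7263 \cdot 10^{8}$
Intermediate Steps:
$s = 3648$
$z = \frac{5770}{10041}$ ($z = \frac{-20958 + 3648}{-14013 - 16110} = - \frac{17310}{-30123} = \left(-17310\right) \left(- \frac{1}{30123}\right) = \frac{5770}{10041} \approx 0.57464$)
$\left(-37342 - 553\right) \left(4555 + z\right) = \left(-37342 - 553\right) \left(4555 + \frac{5770}{10041}\right) = \left(-37895\right) \frac{45742525}{10041} = - \frac{1733412984875}{10041}$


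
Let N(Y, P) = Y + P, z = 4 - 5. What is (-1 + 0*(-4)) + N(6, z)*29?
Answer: 144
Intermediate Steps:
z = -1
N(Y, P) = P + Y
(-1 + 0*(-4)) + N(6, z)*29 = (-1 + 0*(-4)) + (-1 + 6)*29 = (-1 + 0) + 5*29 = -1 + 145 = 144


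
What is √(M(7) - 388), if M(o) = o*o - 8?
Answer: I*√347 ≈ 18.628*I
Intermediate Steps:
M(o) = -8 + o² (M(o) = o² - 8 = -8 + o²)
√(M(7) - 388) = √((-8 + 7²) - 388) = √((-8 + 49) - 388) = √(41 - 388) = √(-347) = I*√347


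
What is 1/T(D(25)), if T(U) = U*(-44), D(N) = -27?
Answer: 1/1188 ≈ 0.00084175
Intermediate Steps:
T(U) = -44*U
1/T(D(25)) = 1/(-44*(-27)) = 1/1188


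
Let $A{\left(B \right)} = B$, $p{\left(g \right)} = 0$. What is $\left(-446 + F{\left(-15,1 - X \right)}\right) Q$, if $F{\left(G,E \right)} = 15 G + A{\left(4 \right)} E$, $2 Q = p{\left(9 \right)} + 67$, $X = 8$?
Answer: $- \frac{46833}{2} \approx -23417.0$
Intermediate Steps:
$Q = \frac{67}{2}$ ($Q = \frac{0 + 67}{2} = \frac{1}{2} \cdot 67 = \frac{67}{2} \approx 33.5$)
$F{\left(G,E \right)} = 4 E + 15 G$ ($F{\left(G,E \right)} = 15 G + 4 E = 4 E + 15 G$)
$\left(-446 + F{\left(-15,1 - X \right)}\right) Q = \left(-446 + \left(4 \left(1 - 8\right) + 15 \left(-15\right)\right)\right) \frac{67}{2} = \left(-446 - \left(225 - 4 \left(1 - 8\right)\right)\right) \frac{67}{2} = \left(-446 + \left(4 \left(-7\right) - 225\right)\right) \frac{67}{2} = \left(-446 - 253\right) \frac{67}{2} = \left(-699\right) \frac{67}{2} = - \frac{46833}{2}$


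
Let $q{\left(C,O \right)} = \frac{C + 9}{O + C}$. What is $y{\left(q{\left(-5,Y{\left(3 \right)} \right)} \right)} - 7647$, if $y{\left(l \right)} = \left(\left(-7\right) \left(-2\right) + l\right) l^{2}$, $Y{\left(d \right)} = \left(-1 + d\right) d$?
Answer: $-7359$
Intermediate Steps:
$Y{\left(d \right)} = d \left(-1 + d\right)$
$q{\left(C,O \right)} = \frac{9 + C}{C + O}$
$y{\left(l \right)} = l^{2} \left(14 + l\right)$ ($y{\left(l \right)} = \left(14 + l\right) l^{2} = l^{2} \left(14 + l\right)$)
$y{\left(q{\left(-5,Y{\left(3 \right)} \right)} \right)} - 7647 = \left(\frac{9 - 5}{-5 + 3 \left(-1 + 3\right)}\right)^{2} \left(14 + \frac{9 - 5}{-5 + 3 \left(-1 + 3\right)}\right) - 7647 = \left(\frac{1}{-5 + 3 \cdot 2} \cdot 4\right)^{2} \left(14 + \frac{1}{-5 + 3 \cdot 2} \cdot 4\right) - 7647 = \left(\frac{1}{-5 + 6} \cdot 4\right)^{2} \left(14 + \frac{1}{-5 + 6} \cdot 4\right) - 7647 = \left(1^{-1} \cdot 4\right)^{2} \left(14 + 1^{-1} \cdot 4\right) - 7647 = \left(1 \cdot 4\right)^{2} \left(14 + 1 \cdot 4\right) - 7647 = 4^{2} \left(14 + 4\right) - 7647 = 16 \cdot 18 - 7647 = 288 - 7647 = -7359$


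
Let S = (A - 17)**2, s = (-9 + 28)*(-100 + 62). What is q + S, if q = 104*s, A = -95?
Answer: -62544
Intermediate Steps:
s = -722 (s = 19*(-38) = -722)
S = 12544 (S = (-95 - 17)**2 = (-112)**2 = 12544)
q = -75088 (q = 104*(-722) = -75088)
q + S = -75088 + 12544 = -62544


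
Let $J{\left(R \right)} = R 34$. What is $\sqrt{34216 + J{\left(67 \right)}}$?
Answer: $\sqrt{36494} \approx 191.03$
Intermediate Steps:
$J{\left(R \right)} = 34 R$
$\sqrt{34216 + J{\left(67 \right)}} = \sqrt{34216 + 34 \cdot 67} = \sqrt{34216 + 2278} = \sqrt{36494}$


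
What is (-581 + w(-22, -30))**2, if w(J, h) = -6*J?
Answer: 201601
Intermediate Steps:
(-581 + w(-22, -30))**2 = (-581 - 6*(-22))**2 = (-581 + 132)**2 = (-449)**2 = 201601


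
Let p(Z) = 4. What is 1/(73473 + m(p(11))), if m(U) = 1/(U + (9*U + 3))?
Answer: 43/3159340 ≈ 1.3610e-5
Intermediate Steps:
m(U) = 1/(3 + 10*U) (m(U) = 1/(U + (3 + 9*U)) = 1/(3 + 10*U))
1/(73473 + m(p(11))) = 1/(73473 + 1/(3 + 10*4)) = 1/(73473 + 1/(3 + 40)) = 1/(73473 + 1/43) = 1/(3159340/43) = 43/3159340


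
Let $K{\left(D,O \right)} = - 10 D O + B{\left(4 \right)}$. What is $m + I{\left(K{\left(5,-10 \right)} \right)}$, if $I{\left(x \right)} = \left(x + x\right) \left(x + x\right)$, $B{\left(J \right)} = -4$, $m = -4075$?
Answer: $979989$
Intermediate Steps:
$K{\left(D,O \right)} = -4 - 10 D O$ ($K{\left(D,O \right)} = - 10 D O - 4 = -4 - 10 D O$)
$I{\left(x \right)} = 4 x^{2}$ ($I{\left(x \right)} = 2 x 2 x = 4 x^{2}$)
$m + I{\left(K{\left(5,-10 \right)} \right)} = -4075 + 4 \left(-4 - 50 \left(-10\right)\right)^{2} = -4075 + 4 \left(-4 + 500\right)^{2} = -4075 + 4 \cdot 496^{2} = -4075 + 4 \cdot 246016 = -4075 + 984064 = 979989$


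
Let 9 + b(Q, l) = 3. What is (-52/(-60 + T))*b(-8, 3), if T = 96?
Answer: 26/3 ≈ 8.6667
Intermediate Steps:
b(Q, l) = -6 (b(Q, l) = -9 + 3 = -6)
(-52/(-60 + T))*b(-8, 3) = -52/(-60 + 96)*(-6) = -52/36*(-6) = -52*1/36*(-6) = -13/9*(-6) = 26/3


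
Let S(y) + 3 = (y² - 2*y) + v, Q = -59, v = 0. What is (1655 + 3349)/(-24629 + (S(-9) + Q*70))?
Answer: -5004/28663 ≈ -0.17458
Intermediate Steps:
S(y) = -3 + y² - 2*y (S(y) = -3 + ((y² - 2*y) + 0) = -3 + (y² - 2*y) = -3 + y² - 2*y)
(1655 + 3349)/(-24629 + (S(-9) + Q*70)) = (1655 + 3349)/(-24629 + ((-3 + (-9)² - 2*(-9)) - 59*70)) = 5004/(-24629 + ((-3 + 81 + 18) - 4130)) = 5004/(-24629 + (96 - 4130)) = 5004/(-24629 - 4034) = 5004/(-28663) = 5004*(-1/28663) = -5004/28663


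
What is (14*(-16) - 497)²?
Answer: 519841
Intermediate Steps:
(14*(-16) - 497)² = (-224 - 497)² = (-721)² = 519841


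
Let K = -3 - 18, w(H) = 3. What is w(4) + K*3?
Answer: -60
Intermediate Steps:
K = -21
w(4) + K*3 = 3 - 21*3 = 3 - 63 = -60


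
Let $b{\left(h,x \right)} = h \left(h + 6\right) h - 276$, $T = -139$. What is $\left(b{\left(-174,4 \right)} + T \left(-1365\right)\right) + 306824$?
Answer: $-4590085$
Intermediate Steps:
$b{\left(h,x \right)} = -276 + h^{2} \left(6 + h\right)$ ($b{\left(h,x \right)} = h \left(6 + h\right) h - 276 = h^{2} \left(6 + h\right) - 276 = -276 + h^{2} \left(6 + h\right)$)
$\left(b{\left(-174,4 \right)} + T \left(-1365\right)\right) + 306824 = \left(\left(-276 + \left(-174\right)^{3} + 6 \left(-174\right)^{2}\right) - -189735\right) + 306824 = \left(\left(-276 - 5268024 + 6 \cdot 30276\right) + 189735\right) + 306824 = \left(\left(-276 - 5268024 + 181656\right) + 189735\right) + 306824 = \left(-5086644 + 189735\right) + 306824 = -4896909 + 306824 = -4590085$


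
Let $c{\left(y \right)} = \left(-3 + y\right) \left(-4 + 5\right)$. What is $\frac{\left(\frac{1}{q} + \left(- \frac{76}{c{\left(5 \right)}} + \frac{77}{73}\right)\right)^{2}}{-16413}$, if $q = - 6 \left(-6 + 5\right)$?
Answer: $- \frac{259499881}{3148735572} \approx -0.082414$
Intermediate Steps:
$c{\left(y \right)} = -3 + y$ ($c{\left(y \right)} = \left(-3 + y\right) 1 = -3 + y$)
$q = 6$ ($q = \left(-6\right) \left(-1\right) = 6$)
$\frac{\left(\frac{1}{q} + \left(- \frac{76}{c{\left(5 \right)}} + \frac{77}{73}\right)\right)^{2}}{-16413} = \frac{\left(\frac{1}{6} + \left(- \frac{76}{-3 + 5} + \frac{77}{73}\right)\right)^{2}}{-16413} = \left(\frac{1}{6} + \left(- \frac{76}{2} + 77 \cdot \frac{1}{73}\right)\right)^{2} \left(- \frac{1}{16413}\right) = \left(\frac{1}{6} + \left(\left(-76\right) \frac{1}{2} + \frac{77}{73}\right)\right)^{2} \left(- \frac{1}{16413}\right) = \left(\frac{1}{6} + \left(-38 + \frac{77}{73}\right)\right)^{2} \left(- \frac{1}{16413}\right) = \left(\frac{1}{6} - \frac{2697}{73}\right)^{2} \left(- \frac{1}{16413}\right) = \left(- \frac{16109}{438}\right)^{2} \left(- \frac{1}{16413}\right) = \frac{259499881}{191844} \left(- \frac{1}{16413}\right) = - \frac{259499881}{3148735572}$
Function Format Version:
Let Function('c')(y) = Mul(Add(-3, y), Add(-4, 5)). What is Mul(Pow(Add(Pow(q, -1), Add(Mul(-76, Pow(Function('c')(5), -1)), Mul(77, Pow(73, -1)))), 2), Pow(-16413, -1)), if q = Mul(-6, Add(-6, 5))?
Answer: Rational(-259499881, 3148735572) ≈ -0.082414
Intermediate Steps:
Function('c')(y) = Add(-3, y) (Function('c')(y) = Mul(Add(-3, y), 1) = Add(-3, y))
q = 6 (q = Mul(-6, -1) = 6)
Mul(Pow(Add(Pow(q, -1), Add(Mul(-76, Pow(Function('c')(5), -1)), Mul(77, Pow(73, -1)))), 2), Pow(-16413, -1)) = Mul(Pow(Add(Pow(6, -1), Add(Mul(-76, Pow(Add(-3, 5), -1)), Mul(77, Pow(73, -1)))), 2), Pow(-16413, -1)) = Mul(Pow(Add(Rational(1, 6), Add(Mul(-76, Pow(2, -1)), Mul(77, Rational(1, 73)))), 2), Rational(-1, 16413)) = Mul(Pow(Add(Rational(1, 6), Add(Mul(-76, Rational(1, 2)), Rational(77, 73))), 2), Rational(-1, 16413)) = Mul(Pow(Add(Rational(1, 6), Add(-38, Rational(77, 73))), 2), Rational(-1, 16413)) = Mul(Pow(Add(Rational(1, 6), Rational(-2697, 73)), 2), Rational(-1, 16413)) = Mul(Pow(Rational(-16109, 438), 2), Rational(-1, 16413)) = Mul(Rational(259499881, 191844), Rational(-1, 16413)) = Rational(-259499881, 3148735572)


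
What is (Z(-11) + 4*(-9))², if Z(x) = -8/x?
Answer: 150544/121 ≈ 1244.2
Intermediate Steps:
(Z(-11) + 4*(-9))² = (-8/(-11) + 4*(-9))² = (-8*(-1/11) - 36)² = (8/11 - 36)² = (-388/11)² = 150544/121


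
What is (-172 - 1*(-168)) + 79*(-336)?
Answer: -26548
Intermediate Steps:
(-172 - 1*(-168)) + 79*(-336) = (-172 + 168) - 26544 = -4 - 26544 = -26548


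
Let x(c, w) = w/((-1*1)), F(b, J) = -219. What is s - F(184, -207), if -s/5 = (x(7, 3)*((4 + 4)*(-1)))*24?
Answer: -2661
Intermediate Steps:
x(c, w) = -w (x(c, w) = w/(-1) = w*(-1) = -w)
s = -2880 (s = -5*(-1*3)*((4 + 4)*(-1))*24 = -5*(-24*(-1))*24 = -5*(-3*(-8))*24 = -120*24 = -5*576 = -2880)
s - F(184, -207) = -2880 - 1*(-219) = -2880 + 219 = -2661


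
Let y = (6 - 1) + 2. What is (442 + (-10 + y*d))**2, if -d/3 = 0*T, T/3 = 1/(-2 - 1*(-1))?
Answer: 186624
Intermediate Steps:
y = 7 (y = 5 + 2 = 7)
T = -3 (T = 3/(-2 - 1*(-1)) = 3/(-2 + 1) = 3/(-1) = 3*(-1) = -3)
d = 0 (d = -0*(-3) = -3*0 = 0)
(442 + (-10 + y*d))**2 = (442 + (-10 + 7*0))**2 = (442 + (-10 + 0))**2 = (442 - 10)**2 = 432**2 = 186624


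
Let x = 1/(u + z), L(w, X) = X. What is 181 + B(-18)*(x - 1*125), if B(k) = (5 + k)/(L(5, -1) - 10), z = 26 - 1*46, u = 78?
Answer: 1931/58 ≈ 33.293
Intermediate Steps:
z = -20 (z = 26 - 46 = -20)
x = 1/58 (x = 1/(78 - 20) = 1/58 ≈ 0.017241)
B(k) = -5/11 - k/11 (B(k) = (5 + k)/(-1 - 10) = (5 + k)/(-11) = (5 + k)*(-1/11) = -5/11 - k/11)
181 + B(-18)*(x - 1*125) = 181 + (-5/11 - 1/11*(-18))*(1/58 - 1*125) = 181 + (-5/11 + 18/11)*(1/58 - 125) = 181 + (13/11)*(-7249/58) = 181 - 8567/58 = 1931/58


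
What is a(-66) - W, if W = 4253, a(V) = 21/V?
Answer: -93573/22 ≈ -4253.3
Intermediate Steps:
a(-66) - W = 21/(-66) - 1*4253 = 21*(-1/66) - 4253 = -7/22 - 4253 = -93573/22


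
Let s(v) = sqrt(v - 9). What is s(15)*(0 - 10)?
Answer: -10*sqrt(6) ≈ -24.495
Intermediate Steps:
s(v) = sqrt(-9 + v)
s(15)*(0 - 10) = sqrt(-9 + 15)*(0 - 10) = sqrt(6)*(-10) = -10*sqrt(6)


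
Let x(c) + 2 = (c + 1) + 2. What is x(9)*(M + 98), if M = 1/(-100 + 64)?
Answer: 17635/18 ≈ 979.72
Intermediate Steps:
x(c) = 1 + c (x(c) = -2 + ((c + 1) + 2) = -2 + ((1 + c) + 2) = -2 + (3 + c) = 1 + c)
M = -1/36 (M = 1/(-36) = -1/36 ≈ -0.027778)
x(9)*(M + 98) = (1 + 9)*(-1/36 + 98) = 10*(3527/36) = 17635/18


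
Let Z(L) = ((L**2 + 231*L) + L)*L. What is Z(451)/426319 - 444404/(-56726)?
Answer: 4034998664967/12091685797 ≈ 333.70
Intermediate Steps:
Z(L) = L*(L**2 + 232*L) (Z(L) = (L**2 + 232*L)*L = L*(L**2 + 232*L))
Z(451)/426319 - 444404/(-56726) = (451**2*(232 + 451))/426319 - 444404/(-56726) = (203401*683)*(1/426319) - 444404*(-1/56726) = 138922883*(1/426319) + 222202/28363 = 138922883/426319 + 222202/28363 = 4034998664967/12091685797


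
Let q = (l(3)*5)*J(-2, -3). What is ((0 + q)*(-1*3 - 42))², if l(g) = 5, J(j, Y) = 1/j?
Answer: 1265625/4 ≈ 3.1641e+5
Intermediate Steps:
q = -25/2 (q = (5*5)/(-2) = 25*(-½) = -25/2 ≈ -12.500)
((0 + q)*(-1*3 - 42))² = ((0 - 25/2)*(-1*3 - 42))² = (-25*(-3 - 42)/2)² = (-25/2*(-45))² = (1125/2)² = 1265625/4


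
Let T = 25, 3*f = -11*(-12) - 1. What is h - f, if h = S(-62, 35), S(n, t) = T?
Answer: -56/3 ≈ -18.667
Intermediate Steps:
f = 131/3 (f = (-11*(-12) - 1)/3 = (132 - 1)/3 = (⅓)*131 = 131/3 ≈ 43.667)
S(n, t) = 25
h = 25
h - f = 25 - 1*131/3 = 25 - 131/3 = -56/3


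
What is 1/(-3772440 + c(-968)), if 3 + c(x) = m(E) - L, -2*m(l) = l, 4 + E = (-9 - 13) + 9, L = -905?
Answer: -2/7543059 ≈ -2.6514e-7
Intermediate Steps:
E = -17 (E = -4 + ((-9 - 13) + 9) = -4 + (-22 + 9) = -4 - 13 = -17)
m(l) = -l/2
c(x) = 1821/2 (c(x) = -3 + (-1/2*(-17) - 1*(-905)) = -3 + (17/2 + 905) = -3 + 1827/2 = 1821/2)
1/(-3772440 + c(-968)) = 1/(-3772440 + 1821/2) = 1/(-7543059/2) = -2/7543059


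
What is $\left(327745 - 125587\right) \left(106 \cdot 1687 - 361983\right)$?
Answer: $-37027461438$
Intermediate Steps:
$\left(327745 - 125587\right) \left(106 \cdot 1687 - 361983\right) = 202158 \left(178822 - 361983\right) = 202158 \left(-183161\right) = -37027461438$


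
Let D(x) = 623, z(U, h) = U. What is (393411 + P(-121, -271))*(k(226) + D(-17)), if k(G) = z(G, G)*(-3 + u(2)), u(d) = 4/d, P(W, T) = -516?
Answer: 155979315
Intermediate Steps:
k(G) = -G (k(G) = G*(-3 + 4/2) = G*(-3 + 4*(½)) = G*(-3 + 2) = G*(-1) = -G)
(393411 + P(-121, -271))*(k(226) + D(-17)) = (393411 - 516)*(-1*226 + 623) = 392895*(-226 + 623) = 392895*397 = 155979315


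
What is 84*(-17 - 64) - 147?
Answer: -6951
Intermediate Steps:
84*(-17 - 64) - 147 = 84*(-81) - 147 = -6804 - 147 = -6951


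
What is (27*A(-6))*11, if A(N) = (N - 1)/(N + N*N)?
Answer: -693/10 ≈ -69.300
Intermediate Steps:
A(N) = (-1 + N)/(N + N**2)
(27*A(-6))*11 = (27*((-1 - 6)/((-6)*(1 - 6))))*11 = (27*(-1/6*(-7)/(-5)))*11 = (27*(-1/6*(-1/5)*(-7)))*11 = (27*(-7/30))*11 = -63/10*11 = -693/10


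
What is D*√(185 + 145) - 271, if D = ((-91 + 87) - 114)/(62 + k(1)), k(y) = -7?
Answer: -271 - 118*√330/55 ≈ -309.97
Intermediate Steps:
D = -118/55 (D = ((-91 + 87) - 114)/(62 - 7) = (-4 - 114)/55 = -118*1/55 = -118/55 ≈ -2.1455)
D*√(185 + 145) - 271 = -118*√(185 + 145)/55 - 271 = -118*√330/55 - 271 = -271 - 118*√330/55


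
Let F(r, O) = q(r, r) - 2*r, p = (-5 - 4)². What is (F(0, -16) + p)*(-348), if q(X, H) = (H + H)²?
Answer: -28188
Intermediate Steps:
p = 81 (p = (-9)² = 81)
q(X, H) = 4*H² (q(X, H) = (2*H)² = 4*H²)
F(r, O) = -2*r + 4*r² (F(r, O) = 4*r² - 2*r = -2*r + 4*r²)
(F(0, -16) + p)*(-348) = (2*0*(-1 + 2*0) + 81)*(-348) = (2*0*(-1 + 0) + 81)*(-348) = (2*0*(-1) + 81)*(-348) = (0 + 81)*(-348) = 81*(-348) = -28188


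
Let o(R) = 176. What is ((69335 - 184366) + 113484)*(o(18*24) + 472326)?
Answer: -730960594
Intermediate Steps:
((69335 - 184366) + 113484)*(o(18*24) + 472326) = ((69335 - 184366) + 113484)*(176 + 472326) = (-115031 + 113484)*472502 = -1547*472502 = -730960594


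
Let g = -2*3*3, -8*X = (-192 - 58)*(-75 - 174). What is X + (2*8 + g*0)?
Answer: -31061/4 ≈ -7765.3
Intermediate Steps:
X = -31125/4 (X = -(-192 - 58)*(-75 - 174)/8 = -(-125)*(-249)/4 = -⅛*62250 = -31125/4 ≈ -7781.3)
g = -18 (g = -6*3 = -18)
X + (2*8 + g*0) = -31125/4 + (2*8 - 18*0) = -31125/4 + (16 + 0) = -31125/4 + 16 = -31061/4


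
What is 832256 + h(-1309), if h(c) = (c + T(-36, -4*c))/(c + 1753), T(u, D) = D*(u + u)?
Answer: 369143363/444 ≈ 8.3140e+5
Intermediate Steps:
T(u, D) = 2*D*u (T(u, D) = D*(2*u) = 2*D*u)
h(c) = 289*c/(1753 + c) (h(c) = (c + 2*(-4*c)*(-36))/(c + 1753) = (c + 288*c)/(1753 + c) = (289*c)/(1753 + c) = 289*c/(1753 + c))
832256 + h(-1309) = 832256 + 289*(-1309)/(1753 - 1309) = 832256 + 289*(-1309)/444 = 832256 + 289*(-1309)*(1/444) = 832256 - 378301/444 = 369143363/444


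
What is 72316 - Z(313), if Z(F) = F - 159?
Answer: 72162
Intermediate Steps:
Z(F) = -159 + F
72316 - Z(313) = 72316 - (-159 + 313) = 72316 - 1*154 = 72316 - 154 = 72162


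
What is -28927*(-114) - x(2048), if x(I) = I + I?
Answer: 3293582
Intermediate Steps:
x(I) = 2*I
-28927*(-114) - x(2048) = -28927*(-114) - 2*2048 = 3297678 - 1*4096 = 3297678 - 4096 = 3293582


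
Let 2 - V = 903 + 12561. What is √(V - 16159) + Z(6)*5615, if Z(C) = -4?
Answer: -22460 + I*√29621 ≈ -22460.0 + 172.11*I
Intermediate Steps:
V = -13462 (V = 2 - (903 + 12561) = 2 - 1*13464 = 2 - 13464 = -13462)
√(V - 16159) + Z(6)*5615 = √(-13462 - 16159) - 4*5615 = √(-29621) - 22460 = I*√29621 - 22460 = -22460 + I*√29621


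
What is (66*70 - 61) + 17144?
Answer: 21703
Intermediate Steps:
(66*70 - 61) + 17144 = (4620 - 61) + 17144 = 4559 + 17144 = 21703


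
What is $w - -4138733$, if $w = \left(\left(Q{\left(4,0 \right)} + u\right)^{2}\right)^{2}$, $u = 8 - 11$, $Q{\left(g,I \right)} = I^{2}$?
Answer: $4138814$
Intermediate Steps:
$u = -3$
$w = 81$ ($w = \left(\left(0^{2} - 3\right)^{2}\right)^{2} = \left(\left(0 - 3\right)^{2}\right)^{2} = \left(\left(-3\right)^{2}\right)^{2} = 9^{2} = 81$)
$w - -4138733 = 81 - -4138733 = 81 + 4138733 = 4138814$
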